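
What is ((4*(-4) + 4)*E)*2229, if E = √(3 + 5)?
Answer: -53496*√2 ≈ -75655.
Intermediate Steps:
E = 2*√2 (E = √8 = 2*√2 ≈ 2.8284)
((4*(-4) + 4)*E)*2229 = ((4*(-4) + 4)*(2*√2))*2229 = ((-16 + 4)*(2*√2))*2229 = -24*√2*2229 = -53496*√2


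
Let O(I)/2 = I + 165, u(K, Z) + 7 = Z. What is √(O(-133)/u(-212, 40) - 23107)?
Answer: I*√25161411/33 ≈ 152.0*I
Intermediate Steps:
u(K, Z) = -7 + Z
O(I) = 330 + 2*I (O(I) = 2*(I + 165) = 2*(165 + I) = 330 + 2*I)
√(O(-133)/u(-212, 40) - 23107) = √((330 + 2*(-133))/(-7 + 40) - 23107) = √((330 - 266)/33 - 23107) = √(64*(1/33) - 23107) = √(64/33 - 23107) = √(-762467/33) = I*√25161411/33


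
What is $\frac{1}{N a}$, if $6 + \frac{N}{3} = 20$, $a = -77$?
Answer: $- \frac{1}{3234} \approx -0.00030921$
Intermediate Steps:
$N = 42$ ($N = -18 + 3 \cdot 20 = -18 + 60 = 42$)
$\frac{1}{N a} = \frac{1}{42 \left(-77\right)} = \frac{1}{-3234} = - \frac{1}{3234}$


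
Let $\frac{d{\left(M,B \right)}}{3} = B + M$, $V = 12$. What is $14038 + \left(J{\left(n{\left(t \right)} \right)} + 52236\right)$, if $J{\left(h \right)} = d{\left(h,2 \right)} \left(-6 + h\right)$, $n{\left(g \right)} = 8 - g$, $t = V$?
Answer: $66334$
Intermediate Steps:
$t = 12$
$d{\left(M,B \right)} = 3 B + 3 M$ ($d{\left(M,B \right)} = 3 \left(B + M\right) = 3 B + 3 M$)
$J{\left(h \right)} = \left(-6 + h\right) \left(6 + 3 h\right)$ ($J{\left(h \right)} = \left(3 \cdot 2 + 3 h\right) \left(-6 + h\right) = \left(6 + 3 h\right) \left(-6 + h\right) = \left(-6 + h\right) \left(6 + 3 h\right)$)
$14038 + \left(J{\left(n{\left(t \right)} \right)} + 52236\right) = 14038 + \left(3 \left(-6 + \left(8 - 12\right)\right) \left(2 + \left(8 - 12\right)\right) + 52236\right) = 14038 + \left(3 \left(-6 - 4\right) \left(2 - 4\right) + 52236\right) = 14038 + \left(3 \left(-10\right) \left(-2\right) + 52236\right) = 14038 + \left(60 + 52236\right) = 14038 + 52296 = 66334$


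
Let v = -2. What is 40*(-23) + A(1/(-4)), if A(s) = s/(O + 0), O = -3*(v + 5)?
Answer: -33119/36 ≈ -919.97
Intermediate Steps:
O = -9 (O = -3*(-2 + 5) = -3*3 = -9)
A(s) = -s/9 (A(s) = s/(-9 + 0) = s/(-9) = s*(-⅑) = -s/9)
40*(-23) + A(1/(-4)) = 40*(-23) - ⅑/(-4) = -920 - ⅑*(-¼) = -920 + 1/36 = -33119/36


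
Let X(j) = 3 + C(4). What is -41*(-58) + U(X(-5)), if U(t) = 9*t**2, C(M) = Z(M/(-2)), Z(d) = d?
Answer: 2387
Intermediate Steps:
C(M) = -M/2 (C(M) = M/(-2) = M*(-1/2) = -M/2)
X(j) = 1 (X(j) = 3 - 1/2*4 = 3 - 2 = 1)
-41*(-58) + U(X(-5)) = -41*(-58) + 9*1**2 = 2378 + 9*1 = 2378 + 9 = 2387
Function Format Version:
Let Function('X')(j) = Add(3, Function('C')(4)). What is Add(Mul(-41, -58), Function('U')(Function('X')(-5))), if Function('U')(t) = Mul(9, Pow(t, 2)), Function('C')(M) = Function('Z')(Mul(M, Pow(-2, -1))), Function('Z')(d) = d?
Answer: 2387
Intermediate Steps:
Function('C')(M) = Mul(Rational(-1, 2), M) (Function('C')(M) = Mul(M, Pow(-2, -1)) = Mul(M, Rational(-1, 2)) = Mul(Rational(-1, 2), M))
Function('X')(j) = 1 (Function('X')(j) = Add(3, Mul(Rational(-1, 2), 4)) = Add(3, -2) = 1)
Add(Mul(-41, -58), Function('U')(Function('X')(-5))) = Add(Mul(-41, -58), Mul(9, Pow(1, 2))) = Add(2378, Mul(9, 1)) = Add(2378, 9) = 2387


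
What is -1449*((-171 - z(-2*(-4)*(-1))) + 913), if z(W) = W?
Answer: -1086750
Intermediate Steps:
-1449*((-171 - z(-2*(-4)*(-1))) + 913) = -1449*((-171 - (-2*(-4))*(-1)) + 913) = -1449*((-171 - 8*(-1)) + 913) = -1449*((-171 - 1*(-8)) + 913) = -1449*((-171 + 8) + 913) = -1449*(-163 + 913) = -1449*750 = -1086750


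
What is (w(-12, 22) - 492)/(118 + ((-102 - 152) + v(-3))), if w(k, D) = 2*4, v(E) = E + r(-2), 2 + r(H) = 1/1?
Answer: 121/35 ≈ 3.4571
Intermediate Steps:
r(H) = -1 (r(H) = -2 + 1/1 = -2 + 1 = -1)
v(E) = -1 + E (v(E) = E - 1 = -1 + E)
w(k, D) = 8
(w(-12, 22) - 492)/(118 + ((-102 - 152) + v(-3))) = (8 - 492)/(118 + ((-102 - 152) + (-1 - 3))) = -484/(118 + (-254 - 4)) = -484/(118 - 258) = -484/(-140) = -484*(-1/140) = 121/35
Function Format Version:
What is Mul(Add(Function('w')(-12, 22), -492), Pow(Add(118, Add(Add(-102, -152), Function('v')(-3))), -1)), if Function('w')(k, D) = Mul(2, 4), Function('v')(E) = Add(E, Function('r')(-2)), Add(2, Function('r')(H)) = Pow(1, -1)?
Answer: Rational(121, 35) ≈ 3.4571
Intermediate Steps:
Function('r')(H) = -1 (Function('r')(H) = Add(-2, Pow(1, -1)) = Add(-2, 1) = -1)
Function('v')(E) = Add(-1, E) (Function('v')(E) = Add(E, -1) = Add(-1, E))
Function('w')(k, D) = 8
Mul(Add(Function('w')(-12, 22), -492), Pow(Add(118, Add(Add(-102, -152), Function('v')(-3))), -1)) = Mul(Add(8, -492), Pow(Add(118, Add(Add(-102, -152), Add(-1, -3))), -1)) = Mul(-484, Pow(Add(118, Add(-254, -4)), -1)) = Mul(-484, Pow(Add(118, -258), -1)) = Mul(-484, Pow(-140, -1)) = Mul(-484, Rational(-1, 140)) = Rational(121, 35)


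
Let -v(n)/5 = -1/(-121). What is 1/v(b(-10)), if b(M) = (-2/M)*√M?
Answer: -121/5 ≈ -24.200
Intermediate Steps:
b(M) = -2/√M
v(n) = -5/121 (v(n) = -(-5)/(-121) = -(-5)*(-1)/121 = -5*1/121 = -5/121)
1/v(b(-10)) = 1/(-5/121) = -121/5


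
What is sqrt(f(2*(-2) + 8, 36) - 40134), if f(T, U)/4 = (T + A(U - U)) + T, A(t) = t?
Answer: I*sqrt(40102) ≈ 200.25*I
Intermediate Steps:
f(T, U) = 8*T (f(T, U) = 4*((T + (U - U)) + T) = 4*((T + 0) + T) = 4*(T + T) = 4*(2*T) = 8*T)
sqrt(f(2*(-2) + 8, 36) - 40134) = sqrt(8*(2*(-2) + 8) - 40134) = sqrt(8*(-4 + 8) - 40134) = sqrt(8*4 - 40134) = sqrt(32 - 40134) = sqrt(-40102) = I*sqrt(40102)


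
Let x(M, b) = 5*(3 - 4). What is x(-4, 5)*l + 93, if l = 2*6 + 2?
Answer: 23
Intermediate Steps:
l = 14 (l = 12 + 2 = 14)
x(M, b) = -5 (x(M, b) = 5*(-1) = -5)
x(-4, 5)*l + 93 = -5*14 + 93 = -70 + 93 = 23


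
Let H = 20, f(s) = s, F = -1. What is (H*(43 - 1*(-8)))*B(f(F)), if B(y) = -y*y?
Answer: -1020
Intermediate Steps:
B(y) = -y²
(H*(43 - 1*(-8)))*B(f(F)) = (20*(43 - 1*(-8)))*(-1*(-1)²) = (20*(43 + 8))*(-1*1) = (20*51)*(-1) = 1020*(-1) = -1020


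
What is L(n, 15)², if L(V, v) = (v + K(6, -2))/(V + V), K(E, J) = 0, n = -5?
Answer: 9/4 ≈ 2.2500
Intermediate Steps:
L(V, v) = v/(2*V) (L(V, v) = (v + 0)/(V + V) = v/((2*V)) = v*(1/(2*V)) = v/(2*V))
L(n, 15)² = ((½)*15/(-5))² = ((½)*15*(-⅕))² = (-3/2)² = 9/4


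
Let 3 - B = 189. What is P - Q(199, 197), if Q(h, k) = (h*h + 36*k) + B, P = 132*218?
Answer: -17731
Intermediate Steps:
B = -186 (B = 3 - 1*189 = 3 - 189 = -186)
P = 28776
Q(h, k) = -186 + h**2 + 36*k (Q(h, k) = (h*h + 36*k) - 186 = (h**2 + 36*k) - 186 = -186 + h**2 + 36*k)
P - Q(199, 197) = 28776 - (-186 + 199**2 + 36*197) = 28776 - (-186 + 39601 + 7092) = 28776 - 1*46507 = 28776 - 46507 = -17731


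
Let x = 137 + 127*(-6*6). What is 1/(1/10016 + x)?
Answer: -10016/44420959 ≈ -0.00022548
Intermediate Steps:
x = -4435 (x = 137 + 127*(-36) = 137 - 4572 = -4435)
1/(1/10016 + x) = 1/(1/10016 - 4435) = 1/(-44420959/10016) = -10016/44420959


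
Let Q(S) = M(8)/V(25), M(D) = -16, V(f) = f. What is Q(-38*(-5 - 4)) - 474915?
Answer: -11872891/25 ≈ -4.7492e+5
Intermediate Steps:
Q(S) = -16/25
Q(-38*(-5 - 4)) - 474915 = -16/25 - 474915 = -11872891/25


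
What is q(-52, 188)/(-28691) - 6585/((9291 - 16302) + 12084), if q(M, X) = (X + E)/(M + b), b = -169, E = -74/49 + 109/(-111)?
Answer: -75697537868048/58317731975139 ≈ -1.2980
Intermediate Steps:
E = -13555/5439 (E = -74*1/49 + 109*(-1/111) = -74/49 - 109/111 = -13555/5439 ≈ -2.4922)
q(M, X) = (-13555/5439 + X)/(-169 + M) (q(M, X) = (X - 13555/5439)/(M - 169) = (-13555/5439 + X)/(-169 + M))
q(-52, 188)/(-28691) - 6585/((9291 - 16302) + 12084) = ((-13555/5439 + 188)/(-169 - 52))/(-28691) - 6585/((9291 - 16302) + 12084) = ((1008977/5439)/(-221))*(-1/28691) - 6585/(-7011 + 12084) = -1/221*1008977/5439*(-1/28691) - 6585/5073 = -1008977/1202019*(-1/28691) - 6585*1/5073 = 1008977/34487127129 - 2195/1691 = -75697537868048/58317731975139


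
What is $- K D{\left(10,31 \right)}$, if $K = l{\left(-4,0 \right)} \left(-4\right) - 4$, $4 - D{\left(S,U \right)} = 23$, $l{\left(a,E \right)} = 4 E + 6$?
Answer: $-532$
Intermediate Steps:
$l{\left(a,E \right)} = 6 + 4 E$
$D{\left(S,U \right)} = -19$ ($D{\left(S,U \right)} = 4 - 23 = -19$)
$K = -28$ ($K = \left(6 + 4 \cdot 0\right) \left(-4\right) - 4 = \left(6 + 0\right) \left(-4\right) - 4 = 6 \left(-4\right) - 4 = -24 - 4 = -28$)
$- K D{\left(10,31 \right)} = - \left(-28\right) \left(-19\right) = \left(-1\right) 532 = -532$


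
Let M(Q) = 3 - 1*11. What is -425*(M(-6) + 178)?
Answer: -72250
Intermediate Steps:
M(Q) = -8 (M(Q) = 3 - 11 = -8)
-425*(M(-6) + 178) = -425*(-8 + 178) = -425*170 = -72250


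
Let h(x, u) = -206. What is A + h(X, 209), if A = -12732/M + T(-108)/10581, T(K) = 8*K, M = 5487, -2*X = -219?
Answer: -1344377238/6450883 ≈ -208.40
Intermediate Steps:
X = 219/2 (X = -½*(-219) = 219/2 ≈ 109.50)
A = -15495340/6450883 (A = -12732/5487 + (8*(-108))/10581 = -12732*1/5487 - 864*1/10581 = -4244/1829 - 288/3527 = -15495340/6450883 ≈ -2.4021)
A + h(X, 209) = -15495340/6450883 - 206 = -1344377238/6450883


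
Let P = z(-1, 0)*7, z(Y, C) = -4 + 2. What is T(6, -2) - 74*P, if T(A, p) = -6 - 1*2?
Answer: 1028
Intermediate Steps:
z(Y, C) = -2
P = -14 (P = -2*7 = -14)
T(A, p) = -8 (T(A, p) = -6 - 2 = -8)
T(6, -2) - 74*P = -8 - 74*(-14) = -8 + 1036 = 1028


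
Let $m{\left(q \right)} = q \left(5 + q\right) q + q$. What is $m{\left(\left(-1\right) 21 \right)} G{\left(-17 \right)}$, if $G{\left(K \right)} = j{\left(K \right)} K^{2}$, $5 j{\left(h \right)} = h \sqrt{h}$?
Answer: $\frac{34769301 i \sqrt{17}}{5} \approx 2.8671 \cdot 10^{7} i$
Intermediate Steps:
$j{\left(h \right)} = \frac{h^{\frac{3}{2}}}{5}$ ($j{\left(h \right)} = \frac{h \sqrt{h}}{5} = \frac{h^{\frac{3}{2}}}{5}$)
$G{\left(K \right)} = \frac{K^{\frac{7}{2}}}{5}$ ($G{\left(K \right)} = \frac{K^{\frac{3}{2}}}{5} K^{2} = \frac{K^{\frac{7}{2}}}{5}$)
$m{\left(q \right)} = q + q^{2} \left(5 + q\right)$ ($m{\left(q \right)} = q^{2} \left(5 + q\right) + q = q + q^{2} \left(5 + q\right)$)
$m{\left(\left(-1\right) 21 \right)} G{\left(-17 \right)} = \left(-1\right) 21 \left(1 + \left(\left(-1\right) 21\right)^{2} + 5 \left(\left(-1\right) 21\right)\right) \frac{\left(-17\right)^{\frac{7}{2}}}{5} = - 21 \left(1 + \left(-21\right)^{2} + 5 \left(-21\right)\right) \frac{\left(-4913\right) i \sqrt{17}}{5} = - 21 \left(1 + 441 - 105\right) \left(- \frac{4913 i \sqrt{17}}{5}\right) = \left(-21\right) 337 \left(- \frac{4913 i \sqrt{17}}{5}\right) = - 7077 \left(- \frac{4913 i \sqrt{17}}{5}\right) = \frac{34769301 i \sqrt{17}}{5}$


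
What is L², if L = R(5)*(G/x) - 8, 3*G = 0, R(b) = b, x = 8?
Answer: 64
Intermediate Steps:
G = 0 (G = (⅓)*0 = 0)
L = -8 (L = 5*(0/8) - 8 = 5*(0*(⅛)) - 8 = 5*0 - 8 = 0 - 8 = -8)
L² = (-8)² = 64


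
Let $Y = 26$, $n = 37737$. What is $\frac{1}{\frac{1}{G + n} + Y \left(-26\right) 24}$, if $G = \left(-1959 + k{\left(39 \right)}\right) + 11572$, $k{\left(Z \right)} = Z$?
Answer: $- \frac{47389}{768839135} \approx -6.1637 \cdot 10^{-5}$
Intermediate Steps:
$G = 9652$ ($G = \left(-1959 + 39\right) + 11572 = -1920 + 11572 = 9652$)
$\frac{1}{\frac{1}{G + n} + Y \left(-26\right) 24} = \frac{1}{\frac{1}{9652 + 37737} + 26 \left(-26\right) 24} = \frac{1}{\frac{1}{47389} - 16224} = \frac{1}{- \frac{768839135}{47389}} = - \frac{47389}{768839135}$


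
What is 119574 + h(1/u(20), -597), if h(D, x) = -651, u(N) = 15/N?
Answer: 118923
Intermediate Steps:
119574 + h(1/u(20), -597) = 119574 - 651 = 118923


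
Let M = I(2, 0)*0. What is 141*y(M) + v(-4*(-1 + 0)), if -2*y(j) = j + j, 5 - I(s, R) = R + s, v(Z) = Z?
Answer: 4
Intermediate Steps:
I(s, R) = 5 - R - s (I(s, R) = 5 - (R + s) = 5 + (-R - s) = 5 - R - s)
M = 0 (M = (5 - 1*0 - 1*2)*0 = (5 + 0 - 2)*0 = 3*0 = 0)
y(j) = -j (y(j) = -(j + j)/2 = -j)
141*y(M) + v(-4*(-1 + 0)) = 141*(-1*0) - 4*(-1 + 0) = 141*0 - 4*(-1) = 0 + 4 = 4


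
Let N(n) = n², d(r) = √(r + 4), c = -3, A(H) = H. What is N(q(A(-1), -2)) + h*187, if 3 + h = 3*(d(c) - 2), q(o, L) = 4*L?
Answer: -1058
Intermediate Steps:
d(r) = √(4 + r)
h = -6 (h = -3 + 3*(√(4 - 3) - 2) = -3 + 3*(√1 - 2) = -3 + 3*(1 - 2) = -3 + 3*(-1) = -3 - 3 = -6)
N(q(A(-1), -2)) + h*187 = (4*(-2))² - 6*187 = (-8)² - 1122 = 64 - 1122 = -1058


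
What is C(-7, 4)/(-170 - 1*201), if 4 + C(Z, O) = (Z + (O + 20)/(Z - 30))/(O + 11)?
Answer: 2503/205905 ≈ 0.012156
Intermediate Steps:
C(Z, O) = -4 + (Z + (20 + O)/(-30 + Z))/(11 + O) (C(Z, O) = -4 + (Z + (O + 20)/(Z - 30))/(O + 11) = -4 + (Z + (20 + O)/(-30 + Z))/(11 + O))
C(-7, 4)/(-170 - 1*201) = ((1340 + (-7)² - 74*(-7) + 121*4 - 4*4*(-7))/(-330 - 30*4 + 11*(-7) + 4*(-7)))/(-170 - 1*201) = ((1340 + 49 + 518 + 484 + 112)/(-330 - 120 - 77 - 28))/(-170 - 201) = (2503/(-555))/(-371) = -1/555*2503*(-1/371) = -2503/555*(-1/371) = 2503/205905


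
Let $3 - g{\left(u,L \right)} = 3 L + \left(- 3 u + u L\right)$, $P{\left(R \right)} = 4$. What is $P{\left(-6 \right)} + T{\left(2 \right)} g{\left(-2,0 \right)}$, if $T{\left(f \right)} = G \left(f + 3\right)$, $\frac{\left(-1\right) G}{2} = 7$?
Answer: $214$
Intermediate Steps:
$G = -14$ ($G = \left(-2\right) 7 = -14$)
$g{\left(u,L \right)} = 3 - 3 L + 3 u - L u$ ($g{\left(u,L \right)} = 3 - \left(3 L + \left(- 3 u + u L\right)\right) = 3 - \left(3 L + \left(- 3 u + L u\right)\right) = 3 - \left(- 3 u + 3 L + L u\right) = 3 - 3 L + 3 u - L u$)
$T{\left(f \right)} = -42 - 14 f$ ($T{\left(f \right)} = - 14 \left(f + 3\right) = - 14 \left(3 + f\right) = -42 - 14 f$)
$P{\left(-6 \right)} + T{\left(2 \right)} g{\left(-2,0 \right)} = 4 + \left(-42 - 28\right) \left(3 - 0 + 3 \left(-2\right) - 0 \left(-2\right)\right) = 4 + \left(-42 - 28\right) \left(3 + 0 - 6 + 0\right) = 4 - -210 = 4 + 210 = 214$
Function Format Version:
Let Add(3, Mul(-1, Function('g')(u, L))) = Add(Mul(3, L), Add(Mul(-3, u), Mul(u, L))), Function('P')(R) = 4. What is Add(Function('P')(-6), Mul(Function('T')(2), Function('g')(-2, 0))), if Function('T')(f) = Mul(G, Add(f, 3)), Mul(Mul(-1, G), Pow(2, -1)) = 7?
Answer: 214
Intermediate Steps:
G = -14 (G = Mul(-2, 7) = -14)
Function('g')(u, L) = Add(3, Mul(-3, L), Mul(3, u), Mul(-1, L, u)) (Function('g')(u, L) = Add(3, Mul(-1, Add(Mul(3, L), Add(Mul(-3, u), Mul(u, L))))) = Add(3, Mul(-1, Add(Mul(3, L), Add(Mul(-3, u), Mul(L, u))))) = Add(3, Mul(-1, Add(Mul(-3, u), Mul(3, L), Mul(L, u)))) = Add(3, Add(Mul(-3, L), Mul(3, u), Mul(-1, L, u))) = Add(3, Mul(-3, L), Mul(3, u), Mul(-1, L, u)))
Function('T')(f) = Add(-42, Mul(-14, f)) (Function('T')(f) = Mul(-14, Add(f, 3)) = Mul(-14, Add(3, f)) = Add(-42, Mul(-14, f)))
Add(Function('P')(-6), Mul(Function('T')(2), Function('g')(-2, 0))) = Add(4, Mul(Add(-42, Mul(-14, 2)), Add(3, Mul(-3, 0), Mul(3, -2), Mul(-1, 0, -2)))) = Add(4, Mul(Add(-42, -28), Add(3, 0, -6, 0))) = Add(4, Mul(-70, -3)) = Add(4, 210) = 214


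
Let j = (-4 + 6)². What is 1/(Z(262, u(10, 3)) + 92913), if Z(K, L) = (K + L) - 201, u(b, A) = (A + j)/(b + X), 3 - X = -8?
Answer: 3/278923 ≈ 1.0756e-5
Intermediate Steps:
X = 11 (X = 3 - 1*(-8) = 3 + 8 = 11)
j = 4 (j = 2² = 4)
u(b, A) = (4 + A)/(11 + b) (u(b, A) = (A + 4)/(b + 11) = (4 + A)/(11 + b))
Z(K, L) = -201 + K + L
1/(Z(262, u(10, 3)) + 92913) = 1/((-201 + 262 + (4 + 3)/(11 + 10)) + 92913) = 1/((-201 + 262 + 7/21) + 92913) = 1/((-201 + 262 + (1/21)*7) + 92913) = 1/((-201 + 262 + ⅓) + 92913) = 1/(184/3 + 92913) = 1/(278923/3) = 3/278923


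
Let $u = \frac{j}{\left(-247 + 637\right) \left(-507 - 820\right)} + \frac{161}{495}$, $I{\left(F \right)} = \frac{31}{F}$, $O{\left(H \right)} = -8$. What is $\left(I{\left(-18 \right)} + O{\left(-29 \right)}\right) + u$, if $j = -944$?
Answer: $- \frac{53484967}{5692830} \approx -9.3951$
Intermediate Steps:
$u = \frac{2792987}{8539245}$ ($u = - \frac{944}{\left(-247 + 637\right) \left(-507 - 820\right)} + \frac{161}{495} = - \frac{944}{390 \left(-1327\right)} + 161 \cdot \frac{1}{495} = - \frac{944}{-517530} + \frac{161}{495} = \left(-944\right) \left(- \frac{1}{517530}\right) + \frac{161}{495} = \frac{472}{258765} + \frac{161}{495} = \frac{2792987}{8539245} \approx 0.32708$)
$\left(I{\left(-18 \right)} + O{\left(-29 \right)}\right) + u = \left(\frac{31}{-18} - 8\right) + \frac{2792987}{8539245} = \left(31 \left(- \frac{1}{18}\right) - 8\right) + \frac{2792987}{8539245} = \left(- \frac{31}{18} - 8\right) + \frac{2792987}{8539245} = - \frac{175}{18} + \frac{2792987}{8539245} = - \frac{53484967}{5692830}$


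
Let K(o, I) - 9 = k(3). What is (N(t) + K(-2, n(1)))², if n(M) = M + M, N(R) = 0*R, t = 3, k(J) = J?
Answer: 144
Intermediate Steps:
N(R) = 0
n(M) = 2*M
K(o, I) = 12 (K(o, I) = 9 + 3 = 12)
(N(t) + K(-2, n(1)))² = (0 + 12)² = 12² = 144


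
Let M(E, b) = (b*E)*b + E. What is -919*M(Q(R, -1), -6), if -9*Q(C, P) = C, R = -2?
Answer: -68006/9 ≈ -7556.2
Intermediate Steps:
Q(C, P) = -C/9
M(E, b) = E + E*b**2 (M(E, b) = (E*b)*b + E = E*b**2 + E = E + E*b**2)
-919*M(Q(R, -1), -6) = -919*(-1/9*(-2))*(1 + (-6)**2) = -1838*(1 + 36)/9 = -1838*37/9 = -919*74/9 = -68006/9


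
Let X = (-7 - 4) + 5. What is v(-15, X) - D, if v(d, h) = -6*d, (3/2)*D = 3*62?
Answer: -34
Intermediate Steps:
X = -6 (X = -11 + 5 = -6)
D = 124 (D = 2*(3*62)/3 = (2/3)*186 = 124)
v(-15, X) - D = -6*(-15) - 1*124 = 90 - 124 = -34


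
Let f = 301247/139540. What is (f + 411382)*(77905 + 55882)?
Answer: 7679981932420749/139540 ≈ 5.5038e+10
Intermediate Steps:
f = 301247/139540 (f = 301247*(1/139540) = 301247/139540 ≈ 2.1589)
(f + 411382)*(77905 + 55882) = (301247/139540 + 411382)*(77905 + 55882) = (57404545527/139540)*133787 = 7679981932420749/139540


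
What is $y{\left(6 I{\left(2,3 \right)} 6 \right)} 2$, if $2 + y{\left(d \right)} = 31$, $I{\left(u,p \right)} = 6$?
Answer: $58$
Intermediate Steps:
$y{\left(d \right)} = 29$ ($y{\left(d \right)} = -2 + 31 = 29$)
$y{\left(6 I{\left(2,3 \right)} 6 \right)} 2 = 29 \cdot 2 = 58$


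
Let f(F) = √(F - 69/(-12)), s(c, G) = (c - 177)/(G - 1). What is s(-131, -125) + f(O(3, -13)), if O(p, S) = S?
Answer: 22/9 + I*√29/2 ≈ 2.4444 + 2.6926*I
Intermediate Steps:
s(c, G) = (-177 + c)/(-1 + G)
f(F) = √(23/4 + F) (f(F) = √(F - 69*(-1/12)) = √(F + 23/4) = √(23/4 + F))
s(-131, -125) + f(O(3, -13)) = (-177 - 131)/(-1 - 125) + √(23 + 4*(-13))/2 = -308/(-126) + √(23 - 52)/2 = -1/126*(-308) + √(-29)/2 = 22/9 + (I*√29)/2 = 22/9 + I*√29/2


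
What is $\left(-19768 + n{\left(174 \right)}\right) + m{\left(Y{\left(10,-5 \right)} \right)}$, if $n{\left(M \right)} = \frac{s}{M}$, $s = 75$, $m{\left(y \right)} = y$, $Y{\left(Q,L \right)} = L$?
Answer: $- \frac{1146809}{58} \approx -19773.0$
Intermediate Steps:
$n{\left(M \right)} = \frac{75}{M}$
$\left(-19768 + n{\left(174 \right)}\right) + m{\left(Y{\left(10,-5 \right)} \right)} = \left(-19768 + \frac{75}{174}\right) - 5 = \left(-19768 + 75 \cdot \frac{1}{174}\right) - 5 = \left(-19768 + \frac{25}{58}\right) - 5 = - \frac{1146519}{58} - 5 = - \frac{1146809}{58}$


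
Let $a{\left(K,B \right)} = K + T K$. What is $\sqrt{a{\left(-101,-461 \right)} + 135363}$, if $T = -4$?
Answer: $3 \sqrt{15074} \approx 368.33$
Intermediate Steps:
$a{\left(K,B \right)} = - 3 K$ ($a{\left(K,B \right)} = K - 4 K = - 3 K$)
$\sqrt{a{\left(-101,-461 \right)} + 135363} = \sqrt{\left(-3\right) \left(-101\right) + 135363} = \sqrt{303 + 135363} = \sqrt{135666} = 3 \sqrt{15074}$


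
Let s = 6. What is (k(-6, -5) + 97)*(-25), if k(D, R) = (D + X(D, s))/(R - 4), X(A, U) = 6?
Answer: -2425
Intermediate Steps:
k(D, R) = (6 + D)/(-4 + R) (k(D, R) = (D + 6)/(R - 4) = (6 + D)/(-4 + R))
(k(-6, -5) + 97)*(-25) = ((6 - 6)/(-4 - 5) + 97)*(-25) = (0/(-9) + 97)*(-25) = (-1/9*0 + 97)*(-25) = (0 + 97)*(-25) = 97*(-25) = -2425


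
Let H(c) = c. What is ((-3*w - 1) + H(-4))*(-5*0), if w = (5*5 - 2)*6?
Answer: 0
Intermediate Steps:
w = 138 (w = (25 - 2)*6 = 23*6 = 138)
((-3*w - 1) + H(-4))*(-5*0) = ((-3*138 - 1) - 4)*(-5*0) = ((-414 - 1) - 4)*0 = (-415 - 4)*0 = -419*0 = 0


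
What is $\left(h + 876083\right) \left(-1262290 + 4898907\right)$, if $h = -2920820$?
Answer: $-7435925334729$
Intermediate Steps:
$\left(h + 876083\right) \left(-1262290 + 4898907\right) = \left(-2920820 + 876083\right) \left(-1262290 + 4898907\right) = \left(-2044737\right) 3636617 = -7435925334729$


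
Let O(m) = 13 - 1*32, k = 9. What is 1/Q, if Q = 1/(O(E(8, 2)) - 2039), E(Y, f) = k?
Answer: -2058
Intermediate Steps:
E(Y, f) = 9
O(m) = -19 (O(m) = 13 - 32 = -19)
Q = -1/2058 (Q = 1/(-19 - 2039) = 1/(-2058) = -1/2058 ≈ -0.00048591)
1/Q = 1/(-1/2058) = -2058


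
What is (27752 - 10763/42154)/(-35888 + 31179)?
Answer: -1169847045/198503186 ≈ -5.8933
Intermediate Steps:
(27752 - 10763/42154)/(-35888 + 31179) = (27752 - 10763*1/42154)/(-4709) = (27752 - 10763/42154)*(-1/4709) = (1169847045/42154)*(-1/4709) = -1169847045/198503186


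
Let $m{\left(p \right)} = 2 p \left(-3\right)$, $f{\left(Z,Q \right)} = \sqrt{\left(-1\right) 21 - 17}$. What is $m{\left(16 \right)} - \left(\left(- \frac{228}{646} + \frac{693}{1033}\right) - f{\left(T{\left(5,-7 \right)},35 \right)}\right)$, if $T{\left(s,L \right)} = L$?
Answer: $- \frac{1691439}{17561} + i \sqrt{38} \approx -96.318 + 6.1644 i$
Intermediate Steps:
$f{\left(Z,Q \right)} = i \sqrt{38}$ ($f{\left(Z,Q \right)} = \sqrt{-21 - 17} = \sqrt{-38} = i \sqrt{38}$)
$m{\left(p \right)} = - 6 p$
$m{\left(16 \right)} - \left(\left(- \frac{228}{646} + \frac{693}{1033}\right) - f{\left(T{\left(5,-7 \right)},35 \right)}\right) = \left(-6\right) 16 - \left(\left(- \frac{228}{646} + \frac{693}{1033}\right) - i \sqrt{38}\right) = -96 - \left(\left(\left(-228\right) \frac{1}{646} + 693 \cdot \frac{1}{1033}\right) - i \sqrt{38}\right) = -96 - \left(\left(- \frac{6}{17} + \frac{693}{1033}\right) - i \sqrt{38}\right) = -96 - \left(\frac{5583}{17561} - i \sqrt{38}\right) = - \frac{1691439}{17561} + i \sqrt{38}$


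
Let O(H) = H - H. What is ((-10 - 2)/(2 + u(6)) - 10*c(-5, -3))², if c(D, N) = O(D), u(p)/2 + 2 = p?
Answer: 36/25 ≈ 1.4400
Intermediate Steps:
u(p) = -4 + 2*p
O(H) = 0
c(D, N) = 0
((-10 - 2)/(2 + u(6)) - 10*c(-5, -3))² = ((-10 - 2)/(2 + (-4 + 2*6)) - 10*0)² = (-12/(2 + (-4 + 12)) + 0)² = (-12/(2 + 8) + 0)² = (-12/10 + 0)² = (-12*⅒ + 0)² = (-6/5 + 0)² = (-6/5)² = 36/25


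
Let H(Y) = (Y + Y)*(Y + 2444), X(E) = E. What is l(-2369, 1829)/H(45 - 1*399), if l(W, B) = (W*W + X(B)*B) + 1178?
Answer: -447929/73986 ≈ -6.0542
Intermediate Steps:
l(W, B) = 1178 + B² + W² (l(W, B) = (W*W + B*B) + 1178 = (W² + B²) + 1178 = (B² + W²) + 1178 = 1178 + B² + W²)
H(Y) = 2*Y*(2444 + Y) (H(Y) = (2*Y)*(2444 + Y) = 2*Y*(2444 + Y))
l(-2369, 1829)/H(45 - 1*399) = (1178 + 1829² + (-2369)²)/((2*(45 - 1*399)*(2444 + (45 - 1*399)))) = (1178 + 3345241 + 5612161)/((2*(45 - 399)*(2444 + (45 - 399)))) = 8958580/((2*(-354)*(2444 - 354))) = 8958580/((2*(-354)*2090)) = 8958580/(-1479720) = 8958580*(-1/1479720) = -447929/73986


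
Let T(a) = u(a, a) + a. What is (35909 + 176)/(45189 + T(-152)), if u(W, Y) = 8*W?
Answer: 36085/43821 ≈ 0.82346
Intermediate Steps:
T(a) = 9*a (T(a) = 8*a + a = 9*a)
(35909 + 176)/(45189 + T(-152)) = (35909 + 176)/(45189 + 9*(-152)) = 36085/(45189 - 1368) = 36085/43821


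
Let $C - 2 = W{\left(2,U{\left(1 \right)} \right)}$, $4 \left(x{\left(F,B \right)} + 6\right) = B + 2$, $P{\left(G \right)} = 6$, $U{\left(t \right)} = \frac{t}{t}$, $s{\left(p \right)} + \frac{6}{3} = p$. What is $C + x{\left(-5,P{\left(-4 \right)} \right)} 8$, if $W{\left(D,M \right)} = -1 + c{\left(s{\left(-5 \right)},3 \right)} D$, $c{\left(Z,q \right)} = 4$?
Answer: $-23$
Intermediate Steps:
$s{\left(p \right)} = -2 + p$
$U{\left(t \right)} = 1$
$x{\left(F,B \right)} = - \frac{11}{2} + \frac{B}{4}$ ($x{\left(F,B \right)} = -6 + \frac{B + 2}{4} = -6 + \frac{2 + B}{4} = -6 + \left(\frac{1}{2} + \frac{B}{4}\right) = - \frac{11}{2} + \frac{B}{4}$)
$W{\left(D,M \right)} = -1 + 4 D$
$C = 9$ ($C = 2 + \left(-1 + 4 \cdot 2\right) = 2 + \left(-1 + 8\right) = 2 + 7 = 9$)
$C + x{\left(-5,P{\left(-4 \right)} \right)} 8 = 9 + \left(- \frac{11}{2} + \frac{1}{4} \cdot 6\right) 8 = 9 + \left(- \frac{11}{2} + \frac{3}{2}\right) 8 = 9 - 32 = -23$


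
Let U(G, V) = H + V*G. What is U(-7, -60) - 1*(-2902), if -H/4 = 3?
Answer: 3310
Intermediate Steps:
H = -12 (H = -4*3 = -12)
U(G, V) = -12 + G*V (U(G, V) = -12 + V*G = -12 + G*V)
U(-7, -60) - 1*(-2902) = (-12 - 7*(-60)) - 1*(-2902) = (-12 + 420) + 2902 = 408 + 2902 = 3310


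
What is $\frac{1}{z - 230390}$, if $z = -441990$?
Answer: $- \frac{1}{672380} \approx -1.4873 \cdot 10^{-6}$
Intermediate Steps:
$\frac{1}{z - 230390} = \frac{1}{-441990 - 230390} = \frac{1}{-672380} = - \frac{1}{672380}$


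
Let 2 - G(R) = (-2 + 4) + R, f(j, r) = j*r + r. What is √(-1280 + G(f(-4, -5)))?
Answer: I*√1295 ≈ 35.986*I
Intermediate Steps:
f(j, r) = r + j*r
G(R) = -R (G(R) = 2 - ((-2 + 4) + R) = 2 - (2 + R) = 2 + (-2 - R) = -R)
√(-1280 + G(f(-4, -5))) = √(-1280 - (-5)*(1 - 4)) = √(-1280 - (-5)*(-3)) = √(-1280 - 1*15) = √(-1280 - 15) = √(-1295) = I*√1295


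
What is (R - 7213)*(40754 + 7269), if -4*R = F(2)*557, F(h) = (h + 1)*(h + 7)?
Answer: -2107777493/4 ≈ -5.2694e+8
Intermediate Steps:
F(h) = (1 + h)*(7 + h)
R = -15039/4 (R = -(7 + 2² + 8*2)*557/4 = -(7 + 4 + 16)*557/4 = -27*557/4 = -¼*15039 = -15039/4 ≈ -3759.8)
(R - 7213)*(40754 + 7269) = (-15039/4 - 7213)*(40754 + 7269) = -43891/4*48023 = -2107777493/4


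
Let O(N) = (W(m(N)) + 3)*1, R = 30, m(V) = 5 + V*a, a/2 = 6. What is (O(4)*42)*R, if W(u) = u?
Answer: 70560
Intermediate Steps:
a = 12 (a = 2*6 = 12)
m(V) = 5 + 12*V (m(V) = 5 + V*12 = 5 + 12*V)
O(N) = 8 + 12*N (O(N) = ((5 + 12*N) + 3)*1 = (8 + 12*N)*1 = 8 + 12*N)
(O(4)*42)*R = ((8 + 12*4)*42)*30 = ((8 + 48)*42)*30 = (56*42)*30 = 2352*30 = 70560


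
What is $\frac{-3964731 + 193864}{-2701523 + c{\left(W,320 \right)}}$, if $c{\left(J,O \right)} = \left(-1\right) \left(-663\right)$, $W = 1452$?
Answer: $\frac{3770867}{2700860} \approx 1.3962$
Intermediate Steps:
$c{\left(J,O \right)} = 663$
$\frac{-3964731 + 193864}{-2701523 + c{\left(W,320 \right)}} = \frac{-3964731 + 193864}{-2701523 + 663} = - \frac{3770867}{-2700860} = \left(-3770867\right) \left(- \frac{1}{2700860}\right) = \frac{3770867}{2700860}$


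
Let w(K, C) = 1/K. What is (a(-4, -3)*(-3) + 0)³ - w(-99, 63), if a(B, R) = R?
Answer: 72172/99 ≈ 729.01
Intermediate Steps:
(a(-4, -3)*(-3) + 0)³ - w(-99, 63) = (-3*(-3) + 0)³ - 1/(-99) = (9 + 0)³ - 1*(-1/99) = 9³ + 1/99 = 729 + 1/99 = 72172/99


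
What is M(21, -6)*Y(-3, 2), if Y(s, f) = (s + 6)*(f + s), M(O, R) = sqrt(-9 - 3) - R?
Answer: -18 - 6*I*sqrt(3) ≈ -18.0 - 10.392*I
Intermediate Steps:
M(O, R) = -R + 2*I*sqrt(3) (M(O, R) = sqrt(-12) - R = 2*I*sqrt(3) - R = -R + 2*I*sqrt(3))
Y(s, f) = (6 + s)*(f + s)
M(21, -6)*Y(-3, 2) = (-1*(-6) + 2*I*sqrt(3))*((-3)**2 + 6*2 + 6*(-3) + 2*(-3)) = (6 + 2*I*sqrt(3))*(9 + 12 - 18 - 6) = (6 + 2*I*sqrt(3))*(-3) = -18 - 6*I*sqrt(3)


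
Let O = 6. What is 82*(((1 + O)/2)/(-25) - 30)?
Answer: -61787/25 ≈ -2471.5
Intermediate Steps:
82*(((1 + O)/2)/(-25) - 30) = 82*(((1 + 6)/2)/(-25) - 30) = 82*((7*(1/2))*(-1/25) - 30) = 82*((7/2)*(-1/25) - 30) = 82*(-7/50 - 30) = 82*(-1507/50) = -61787/25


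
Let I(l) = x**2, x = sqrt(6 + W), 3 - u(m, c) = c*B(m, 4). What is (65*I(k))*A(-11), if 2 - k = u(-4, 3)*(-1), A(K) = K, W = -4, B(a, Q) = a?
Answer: -1430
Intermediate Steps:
u(m, c) = 3 - c*m
x = sqrt(2) (x = sqrt(6 - 4) = sqrt(2) ≈ 1.4142)
k = 17 (k = 2 - (3 - 1*3*(-4))*(-1) = 2 - (3 + 12)*(-1) = 2 - 15*(-1) = 2 - 1*(-15) = 2 + 15 = 17)
I(l) = 2 (I(l) = (sqrt(2))**2 = 2)
(65*I(k))*A(-11) = (65*2)*(-11) = 130*(-11) = -1430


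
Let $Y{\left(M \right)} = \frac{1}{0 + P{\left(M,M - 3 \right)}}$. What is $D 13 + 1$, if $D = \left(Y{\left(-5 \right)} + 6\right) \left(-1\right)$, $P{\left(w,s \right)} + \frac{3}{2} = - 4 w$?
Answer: $- \frac{2875}{37} \approx -77.703$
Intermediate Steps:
$P{\left(w,s \right)} = - \frac{3}{2} - 4 w$
$Y{\left(M \right)} = \frac{1}{- \frac{3}{2} - 4 M}$ ($Y{\left(M \right)} = \frac{1}{0 - \left(\frac{3}{2} + 4 M\right)} = \frac{1}{- \frac{3}{2} - 4 M}$)
$D = - \frac{224}{37}$ ($D = \left(- \frac{2}{3 + 8 \left(-5\right)} + 6\right) \left(-1\right) = \left(- \frac{2}{3 - 40} + 6\right) \left(-1\right) = \left(- \frac{2}{-37} + 6\right) \left(-1\right) = \left(\left(-2\right) \left(- \frac{1}{37}\right) + 6\right) \left(-1\right) = \left(\frac{2}{37} + 6\right) \left(-1\right) = \frac{224}{37} \left(-1\right) = - \frac{224}{37} \approx -6.0541$)
$D 13 + 1 = \left(- \frac{224}{37}\right) 13 + 1 = - \frac{2912}{37} + 1 = - \frac{2875}{37}$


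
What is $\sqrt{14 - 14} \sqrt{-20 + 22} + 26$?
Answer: $26$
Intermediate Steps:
$\sqrt{14 - 14} \sqrt{-20 + 22} + 26 = \sqrt{0} \sqrt{2} + 26 = 0 \sqrt{2} + 26 = 0 + 26 = 26$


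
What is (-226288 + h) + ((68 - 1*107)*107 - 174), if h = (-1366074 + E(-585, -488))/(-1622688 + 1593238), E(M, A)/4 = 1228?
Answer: -3395419794/14725 ≈ -2.3059e+5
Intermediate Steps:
E(M, A) = 4912 (E(M, A) = 4*1228 = 4912)
h = 680581/14725 (h = (-1366074 + 4912)/(-1622688 + 1593238) = -1361162/(-29450) = -1361162*(-1/29450) = 680581/14725 ≈ 46.219)
(-226288 + h) + ((68 - 1*107)*107 - 174) = (-226288 + 680581/14725) + ((68 - 1*107)*107 - 174) = -3331410219/14725 + ((68 - 107)*107 - 174) = -3331410219/14725 + (-39*107 - 174) = -3331410219/14725 + (-4173 - 174) = -3331410219/14725 - 4347 = -3395419794/14725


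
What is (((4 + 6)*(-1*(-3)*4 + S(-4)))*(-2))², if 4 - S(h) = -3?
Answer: 144400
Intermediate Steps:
S(h) = 7 (S(h) = 4 - 1*(-3) = 4 + 3 = 7)
(((4 + 6)*(-1*(-3)*4 + S(-4)))*(-2))² = (((4 + 6)*(-1*(-3)*4 + 7))*(-2))² = ((10*(3*4 + 7))*(-2))² = ((10*(12 + 7))*(-2))² = ((10*19)*(-2))² = (190*(-2))² = (-380)² = 144400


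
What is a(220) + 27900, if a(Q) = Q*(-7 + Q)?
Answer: 74760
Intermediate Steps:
a(220) + 27900 = 220*(-7 + 220) + 27900 = 220*213 + 27900 = 46860 + 27900 = 74760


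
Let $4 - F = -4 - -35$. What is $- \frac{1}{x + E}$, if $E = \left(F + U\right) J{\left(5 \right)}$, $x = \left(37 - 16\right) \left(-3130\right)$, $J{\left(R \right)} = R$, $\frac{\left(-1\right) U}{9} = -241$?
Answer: $\frac{1}{55020} \approx 1.8175 \cdot 10^{-5}$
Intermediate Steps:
$U = 2169$ ($U = \left(-9\right) \left(-241\right) = 2169$)
$F = -27$ ($F = 4 - \left(-4 - -35\right) = 4 - \left(-4 + 35\right) = 4 - 31 = -27$)
$x = -65730$ ($x = 21 \left(-3130\right) = -65730$)
$E = 10710$ ($E = \left(-27 + 2169\right) 5 = 2142 \cdot 5 = 10710$)
$- \frac{1}{x + E} = - \frac{1}{-65730 + 10710} = - \frac{1}{-55020} = \left(-1\right) \left(- \frac{1}{55020}\right) = \frac{1}{55020}$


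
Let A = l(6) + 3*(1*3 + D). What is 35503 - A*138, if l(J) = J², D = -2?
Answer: 30121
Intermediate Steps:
A = 39 (A = 6² + 3*(1*3 - 2) = 36 + 3*(3 - 2) = 36 + 3*1 = 36 + 3 = 39)
35503 - A*138 = 35503 - 39*138 = 35503 - 1*5382 = 35503 - 5382 = 30121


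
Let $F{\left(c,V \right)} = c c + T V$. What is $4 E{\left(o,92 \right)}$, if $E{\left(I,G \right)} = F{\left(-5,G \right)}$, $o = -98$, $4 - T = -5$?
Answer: $3412$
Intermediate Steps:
$T = 9$ ($T = 4 - -5 = 4 + 5 = 9$)
$F{\left(c,V \right)} = c^{2} + 9 V$ ($F{\left(c,V \right)} = c c + 9 V = c^{2} + 9 V$)
$E{\left(I,G \right)} = 25 + 9 G$ ($E{\left(I,G \right)} = \left(-5\right)^{2} + 9 G = 25 + 9 G$)
$4 E{\left(o,92 \right)} = 4 \left(25 + 9 \cdot 92\right) = 4 \left(25 + 828\right) = 4 \cdot 853 = 3412$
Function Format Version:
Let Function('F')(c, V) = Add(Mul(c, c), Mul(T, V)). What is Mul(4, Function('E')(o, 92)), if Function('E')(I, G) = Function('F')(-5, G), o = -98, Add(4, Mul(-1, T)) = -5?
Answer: 3412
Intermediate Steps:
T = 9 (T = Add(4, Mul(-1, -5)) = Add(4, 5) = 9)
Function('F')(c, V) = Add(Pow(c, 2), Mul(9, V)) (Function('F')(c, V) = Add(Mul(c, c), Mul(9, V)) = Add(Pow(c, 2), Mul(9, V)))
Function('E')(I, G) = Add(25, Mul(9, G)) (Function('E')(I, G) = Add(Pow(-5, 2), Mul(9, G)) = Add(25, Mul(9, G)))
Mul(4, Function('E')(o, 92)) = Mul(4, Add(25, Mul(9, 92))) = Mul(4, Add(25, 828)) = Mul(4, 853) = 3412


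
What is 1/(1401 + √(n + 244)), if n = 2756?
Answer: 467/653267 - 10*√30/1959801 ≈ 0.00068692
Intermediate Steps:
1/(1401 + √(n + 244)) = 1/(1401 + √(2756 + 244)) = 1/(1401 + √3000) = 1/(1401 + 10*√30)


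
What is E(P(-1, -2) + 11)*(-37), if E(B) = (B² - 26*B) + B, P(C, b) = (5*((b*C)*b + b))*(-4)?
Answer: -513782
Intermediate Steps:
P(C, b) = -20*b - 20*C*b² (P(C, b) = (5*((C*b)*b + b))*(-4) = (5*(C*b² + b))*(-4) = (5*(b + C*b²))*(-4) = (5*b + 5*C*b²)*(-4) = -20*b - 20*C*b²)
E(B) = B² - 25*B
E(P(-1, -2) + 11)*(-37) = ((-20*(-2)*(1 - 1*(-2)) + 11)*(-25 + (-20*(-2)*(1 - 1*(-2)) + 11)))*(-37) = ((-20*(-2)*(1 + 2) + 11)*(-25 + (-20*(-2)*(1 + 2) + 11)))*(-37) = ((-20*(-2)*3 + 11)*(-25 + (-20*(-2)*3 + 11)))*(-37) = ((120 + 11)*(-25 + (120 + 11)))*(-37) = (131*(-25 + 131))*(-37) = (131*106)*(-37) = 13886*(-37) = -513782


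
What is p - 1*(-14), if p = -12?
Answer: 2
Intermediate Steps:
p - 1*(-14) = -12 - 1*(-14) = -12 + 14 = 2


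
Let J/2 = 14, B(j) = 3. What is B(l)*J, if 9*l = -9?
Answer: 84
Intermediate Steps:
l = -1 (l = (1/9)*(-9) = -1)
J = 28 (J = 2*14 = 28)
B(l)*J = 3*28 = 84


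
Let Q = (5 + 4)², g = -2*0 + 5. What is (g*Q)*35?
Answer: 14175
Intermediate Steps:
g = 5 (g = 0 + 5 = 5)
Q = 81 (Q = 9² = 81)
(g*Q)*35 = (5*81)*35 = 405*35 = 14175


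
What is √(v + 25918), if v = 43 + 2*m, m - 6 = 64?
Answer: √26101 ≈ 161.56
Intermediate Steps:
m = 70 (m = 6 + 64 = 70)
v = 183 (v = 43 + 2*70 = 43 + 140 = 183)
√(v + 25918) = √(183 + 25918) = √26101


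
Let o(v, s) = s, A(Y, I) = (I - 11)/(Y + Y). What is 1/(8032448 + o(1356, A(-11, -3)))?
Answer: 11/88356935 ≈ 1.2450e-7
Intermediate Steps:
A(Y, I) = (-11 + I)/(2*Y) (A(Y, I) = (-11 + I)/((2*Y)) = (-11 + I)*(1/(2*Y)) = (-11 + I)/(2*Y))
1/(8032448 + o(1356, A(-11, -3))) = 1/(8032448 + (1/2)*(-11 - 3)/(-11)) = 1/(8032448 + (1/2)*(-1/11)*(-14)) = 1/(8032448 + 7/11) = 1/(88356935/11) = 11/88356935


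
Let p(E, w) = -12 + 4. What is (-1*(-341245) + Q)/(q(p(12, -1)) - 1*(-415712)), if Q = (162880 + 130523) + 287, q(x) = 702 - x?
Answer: 634935/416422 ≈ 1.5247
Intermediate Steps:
p(E, w) = -8
Q = 293690 (Q = 293403 + 287 = 293690)
(-1*(-341245) + Q)/(q(p(12, -1)) - 1*(-415712)) = (-1*(-341245) + 293690)/((702 - 1*(-8)) - 1*(-415712)) = (341245 + 293690)/((702 + 8) + 415712) = 634935/(710 + 415712) = 634935/416422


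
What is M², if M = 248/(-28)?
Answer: 3844/49 ≈ 78.449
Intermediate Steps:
M = -62/7 (M = 248*(-1/28) = -62/7 ≈ -8.8571)
M² = (-62/7)² = 3844/49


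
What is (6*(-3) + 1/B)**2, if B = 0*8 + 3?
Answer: 2809/9 ≈ 312.11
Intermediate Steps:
B = 3 (B = 0 + 3 = 3)
(6*(-3) + 1/B)**2 = (6*(-3) + 1/3)**2 = (-18 + 1/3)**2 = (-53/3)**2 = 2809/9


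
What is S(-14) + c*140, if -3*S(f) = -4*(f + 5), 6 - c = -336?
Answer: 47868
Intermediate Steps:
c = 342 (c = 6 - 1*(-336) = 6 + 336 = 342)
S(f) = 20/3 + 4*f/3 (S(f) = -(-4)*(f + 5)/3 = -(-4)*(5 + f)/3 = -(-20 - 4*f)/3 = 20/3 + 4*f/3)
S(-14) + c*140 = (20/3 + (4/3)*(-14)) + 342*140 = (20/3 - 56/3) + 47880 = -12 + 47880 = 47868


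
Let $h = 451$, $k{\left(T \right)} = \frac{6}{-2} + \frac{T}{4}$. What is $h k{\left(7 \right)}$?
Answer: $- \frac{2255}{4} \approx -563.75$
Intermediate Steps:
$k{\left(T \right)} = -3 + \frac{T}{4}$ ($k{\left(T \right)} = 6 \left(- \frac{1}{2}\right) + T \frac{1}{4} = -3 + \frac{T}{4}$)
$h k{\left(7 \right)} = 451 \left(-3 + \frac{1}{4} \cdot 7\right) = 451 \left(-3 + \frac{7}{4}\right) = 451 \left(- \frac{5}{4}\right) = - \frac{2255}{4}$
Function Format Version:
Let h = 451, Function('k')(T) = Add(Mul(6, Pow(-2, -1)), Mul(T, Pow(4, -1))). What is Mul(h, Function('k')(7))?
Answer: Rational(-2255, 4) ≈ -563.75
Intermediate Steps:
Function('k')(T) = Add(-3, Mul(Rational(1, 4), T)) (Function('k')(T) = Add(Mul(6, Rational(-1, 2)), Mul(T, Rational(1, 4))) = Add(-3, Mul(Rational(1, 4), T)))
Mul(h, Function('k')(7)) = Mul(451, Add(-3, Mul(Rational(1, 4), 7))) = Mul(451, Add(-3, Rational(7, 4))) = Mul(451, Rational(-5, 4)) = Rational(-2255, 4)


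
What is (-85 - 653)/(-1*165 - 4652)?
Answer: 738/4817 ≈ 0.15321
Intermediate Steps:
(-85 - 653)/(-1*165 - 4652) = -738/(-165 - 4652) = -738/(-4817) = -738*(-1/4817) = 738/4817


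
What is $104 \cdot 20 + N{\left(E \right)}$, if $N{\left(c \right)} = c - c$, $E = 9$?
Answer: $2080$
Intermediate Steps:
$N{\left(c \right)} = 0$
$104 \cdot 20 + N{\left(E \right)} = 104 \cdot 20 + 0 = 2080 + 0 = 2080$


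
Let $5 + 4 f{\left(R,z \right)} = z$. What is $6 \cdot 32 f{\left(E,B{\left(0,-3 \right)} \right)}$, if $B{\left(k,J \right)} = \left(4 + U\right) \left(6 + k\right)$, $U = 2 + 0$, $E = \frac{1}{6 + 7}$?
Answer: $1488$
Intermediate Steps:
$E = \frac{1}{13} \approx 0.076923$
$U = 2$
$B{\left(k,J \right)} = 36 + 6 k$ ($B{\left(k,J \right)} = \left(4 + 2\right) \left(6 + k\right) = 6 \left(6 + k\right) = 36 + 6 k$)
$f{\left(R,z \right)} = - \frac{5}{4} + \frac{z}{4}$
$6 \cdot 32 f{\left(E,B{\left(0,-3 \right)} \right)} = 6 \cdot 32 \left(- \frac{5}{4} + \frac{36 + 6 \cdot 0}{4}\right) = 192 \left(- \frac{5}{4} + \frac{36 + 0}{4}\right) = 192 \left(- \frac{5}{4} + \frac{1}{4} \cdot 36\right) = 192 \left(- \frac{5}{4} + 9\right) = 192 \cdot \frac{31}{4} = 1488$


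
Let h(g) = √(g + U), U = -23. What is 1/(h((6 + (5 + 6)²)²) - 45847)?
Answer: -45847/2101931303 - √16106/2101931303 ≈ -2.1872e-5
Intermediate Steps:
h(g) = √(-23 + g) (h(g) = √(g - 23) = √(-23 + g))
1/(h((6 + (5 + 6)²)²) - 45847) = 1/(√(-23 + (6 + (5 + 6)²)²) - 45847) = 1/(√(-23 + (6 + 11²)²) - 45847) = 1/(√(-23 + (6 + 121)²) - 45847) = 1/(√(-23 + 127²) - 45847) = 1/(√(-23 + 16129) - 45847) = 1/(√16106 - 45847) = 1/(-45847 + √16106)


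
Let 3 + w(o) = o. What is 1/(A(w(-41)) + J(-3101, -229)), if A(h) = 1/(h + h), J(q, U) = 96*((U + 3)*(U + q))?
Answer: 88/6357795839 ≈ 1.3841e-8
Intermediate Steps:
w(o) = -3 + o
J(q, U) = 96*(3 + U)*(U + q) (J(q, U) = 96*((3 + U)*(U + q)) = 96*(3 + U)*(U + q))
A(h) = 1/(2*h)
1/(A(w(-41)) + J(-3101, -229)) = 1/(1/(2*(-3 - 41)) + (96*(-229)² + 288*(-229) + 288*(-3101) + 96*(-229)*(-3101))) = 1/((½)/(-44) + (96*52441 - 65952 - 893088 + 68172384)) = 1/((½)*(-1/44) + (5034336 - 65952 - 893088 + 68172384)) = 1/(-1/88 + 72247680) = 1/(6357795839/88) = 88/6357795839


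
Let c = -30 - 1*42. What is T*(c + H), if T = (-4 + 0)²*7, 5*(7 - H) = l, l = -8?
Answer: -35504/5 ≈ -7100.8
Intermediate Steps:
H = 43/5 (H = 7 - ⅕*(-8) = 7 + 8/5 = 43/5 ≈ 8.6000)
c = -72 (c = -30 - 42 = -72)
T = 112 (T = (-4)²*7 = 16*7 = 112)
T*(c + H) = 112*(-72 + 43/5) = 112*(-317/5) = -35504/5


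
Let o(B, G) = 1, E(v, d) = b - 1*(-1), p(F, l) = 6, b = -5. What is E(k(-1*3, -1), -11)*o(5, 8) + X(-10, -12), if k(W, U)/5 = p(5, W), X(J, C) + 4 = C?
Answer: -20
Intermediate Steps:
X(J, C) = -4 + C
k(W, U) = 30 (k(W, U) = 5*6 = 30)
E(v, d) = -4 (E(v, d) = -5 - 1*(-1) = -5 + 1 = -4)
E(k(-1*3, -1), -11)*o(5, 8) + X(-10, -12) = -4*1 + (-4 - 12) = -4 - 16 = -20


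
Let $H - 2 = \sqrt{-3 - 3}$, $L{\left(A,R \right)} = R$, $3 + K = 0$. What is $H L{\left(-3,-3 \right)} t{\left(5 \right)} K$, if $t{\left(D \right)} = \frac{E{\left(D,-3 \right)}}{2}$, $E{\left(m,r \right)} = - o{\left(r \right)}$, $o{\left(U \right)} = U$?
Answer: $27 + \frac{27 i \sqrt{6}}{2} \approx 27.0 + 33.068 i$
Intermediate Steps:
$K = -3$ ($K = -3 + 0 = -3$)
$E{\left(m,r \right)} = - r$
$t{\left(D \right)} = \frac{3}{2}$ ($t{\left(D \right)} = \frac{\left(-1\right) \left(-3\right)}{2} = 3 \cdot \frac{1}{2} = \frac{3}{2}$)
$H = 2 + i \sqrt{6}$ ($H = 2 + \sqrt{-3 - 3} = 2 + \sqrt{-6} = 2 + i \sqrt{6} \approx 2.0 + 2.4495 i$)
$H L{\left(-3,-3 \right)} t{\left(5 \right)} K = \left(2 + i \sqrt{6}\right) \left(-3\right) \frac{3}{2} \left(-3\right) = \left(2 + i \sqrt{6}\right) \left(\left(- \frac{9}{2}\right) \left(-3\right)\right) = \left(2 + i \sqrt{6}\right) \frac{27}{2} = 27 + \frac{27 i \sqrt{6}}{2}$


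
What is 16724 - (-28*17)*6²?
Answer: 33860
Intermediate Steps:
16724 - (-28*17)*6² = 16724 - (-476)*36 = 16724 - 1*(-17136) = 16724 + 17136 = 33860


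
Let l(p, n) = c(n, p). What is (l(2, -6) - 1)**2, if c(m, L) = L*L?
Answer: 9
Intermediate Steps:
c(m, L) = L**2
l(p, n) = p**2
(l(2, -6) - 1)**2 = (2**2 - 1)**2 = (4 - 1)**2 = 3**2 = 9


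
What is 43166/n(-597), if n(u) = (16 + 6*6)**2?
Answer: 21583/1352 ≈ 15.964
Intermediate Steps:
n(u) = 2704 (n(u) = (16 + 36)**2 = 52**2 = 2704)
43166/n(-597) = 43166/2704 = 43166*(1/2704) = 21583/1352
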